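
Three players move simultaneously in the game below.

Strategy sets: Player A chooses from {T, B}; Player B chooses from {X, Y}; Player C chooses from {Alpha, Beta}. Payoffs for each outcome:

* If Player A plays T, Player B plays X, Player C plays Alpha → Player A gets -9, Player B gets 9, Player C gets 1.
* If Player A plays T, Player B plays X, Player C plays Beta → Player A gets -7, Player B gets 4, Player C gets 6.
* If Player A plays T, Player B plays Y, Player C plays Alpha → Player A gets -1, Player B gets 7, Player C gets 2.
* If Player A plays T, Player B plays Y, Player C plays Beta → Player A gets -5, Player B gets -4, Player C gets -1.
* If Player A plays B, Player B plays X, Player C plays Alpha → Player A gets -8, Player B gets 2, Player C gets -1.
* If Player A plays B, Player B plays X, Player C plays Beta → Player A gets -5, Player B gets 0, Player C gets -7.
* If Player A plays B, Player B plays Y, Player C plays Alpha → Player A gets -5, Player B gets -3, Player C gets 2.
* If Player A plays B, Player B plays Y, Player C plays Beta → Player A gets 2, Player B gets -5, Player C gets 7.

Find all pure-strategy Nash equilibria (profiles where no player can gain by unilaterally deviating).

Player A against (X, Alpha): payoffs -9, -8 → best response B.
Player A against (X, Beta): payoffs -7, -5 → best response B.
Player A against (Y, Alpha): payoffs -1, -5 → best response T.
Player A against (Y, Beta): payoffs -5, 2 → best response B.
Player B against (T, Alpha): payoffs 9, 7 → best response X.
Player B against (T, Beta): payoffs 4, -4 → best response X.
Player B against (B, Alpha): payoffs 2, -3 → best response X.
Player B against (B, Beta): payoffs 0, -5 → best response X.
Player C against (T, X): payoffs 1, 6 → best response Beta.
Player C against (T, Y): payoffs 2, -1 → best response Alpha.
Player C against (B, X): payoffs -1, -7 → best response Alpha.
Player C against (B, Y): payoffs 2, 7 → best response Beta.
Mutual best responses: (B, X, Alpha).

(B, X, Alpha)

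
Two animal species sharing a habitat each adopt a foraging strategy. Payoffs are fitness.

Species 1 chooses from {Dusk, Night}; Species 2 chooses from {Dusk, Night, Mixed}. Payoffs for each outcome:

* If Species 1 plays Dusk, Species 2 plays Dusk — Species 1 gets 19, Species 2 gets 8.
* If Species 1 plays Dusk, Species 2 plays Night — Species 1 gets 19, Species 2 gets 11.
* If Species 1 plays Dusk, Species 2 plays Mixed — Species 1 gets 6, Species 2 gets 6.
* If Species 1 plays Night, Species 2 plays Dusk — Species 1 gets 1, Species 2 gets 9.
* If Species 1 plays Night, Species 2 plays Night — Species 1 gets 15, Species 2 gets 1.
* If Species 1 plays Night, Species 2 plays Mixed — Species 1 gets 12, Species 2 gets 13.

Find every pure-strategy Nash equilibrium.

For each strategy profile, look for a profitable unilateral deviation.
(Dusk, Dusk): Species 2 can switch to Night (8 → 11). Not NE.
(Dusk, Night): Species 1 gets 19, best alternative 15; Species 2 gets 11, best alternative 8. No profitable deviation — NE.
(Dusk, Mixed): Species 1 can switch to Night (6 → 12). Not NE.
(Night, Dusk): Species 1 can switch to Dusk (1 → 19). Not NE.
(Night, Night): Species 1 can switch to Dusk (15 → 19). Not NE.
(Night, Mixed): Species 1 gets 12, best alternative 6; Species 2 gets 13, best alternative 9. No profitable deviation — NE.

Pure-strategy Nash equilibria: (Dusk, Night); (Night, Mixed)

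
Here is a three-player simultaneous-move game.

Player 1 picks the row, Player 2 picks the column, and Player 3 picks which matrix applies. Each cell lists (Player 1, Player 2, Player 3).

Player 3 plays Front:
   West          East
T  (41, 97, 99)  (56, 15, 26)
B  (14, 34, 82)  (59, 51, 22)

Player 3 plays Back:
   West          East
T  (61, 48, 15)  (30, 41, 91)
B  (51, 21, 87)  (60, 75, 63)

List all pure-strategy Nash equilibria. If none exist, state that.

Player 1 against (West, Front): payoffs 41, 14 → best response T.
Player 1 against (West, Back): payoffs 61, 51 → best response T.
Player 1 against (East, Front): payoffs 56, 59 → best response B.
Player 1 against (East, Back): payoffs 30, 60 → best response B.
Player 2 against (T, Front): payoffs 97, 15 → best response West.
Player 2 against (T, Back): payoffs 48, 41 → best response West.
Player 2 against (B, Front): payoffs 34, 51 → best response East.
Player 2 against (B, Back): payoffs 21, 75 → best response East.
Player 3 against (T, West): payoffs 99, 15 → best response Front.
Player 3 against (T, East): payoffs 26, 91 → best response Back.
Player 3 against (B, West): payoffs 82, 87 → best response Back.
Player 3 against (B, East): payoffs 22, 63 → best response Back.
Mutual best responses: (T, West, Front); (B, East, Back).

(T, West, Front), (B, East, Back)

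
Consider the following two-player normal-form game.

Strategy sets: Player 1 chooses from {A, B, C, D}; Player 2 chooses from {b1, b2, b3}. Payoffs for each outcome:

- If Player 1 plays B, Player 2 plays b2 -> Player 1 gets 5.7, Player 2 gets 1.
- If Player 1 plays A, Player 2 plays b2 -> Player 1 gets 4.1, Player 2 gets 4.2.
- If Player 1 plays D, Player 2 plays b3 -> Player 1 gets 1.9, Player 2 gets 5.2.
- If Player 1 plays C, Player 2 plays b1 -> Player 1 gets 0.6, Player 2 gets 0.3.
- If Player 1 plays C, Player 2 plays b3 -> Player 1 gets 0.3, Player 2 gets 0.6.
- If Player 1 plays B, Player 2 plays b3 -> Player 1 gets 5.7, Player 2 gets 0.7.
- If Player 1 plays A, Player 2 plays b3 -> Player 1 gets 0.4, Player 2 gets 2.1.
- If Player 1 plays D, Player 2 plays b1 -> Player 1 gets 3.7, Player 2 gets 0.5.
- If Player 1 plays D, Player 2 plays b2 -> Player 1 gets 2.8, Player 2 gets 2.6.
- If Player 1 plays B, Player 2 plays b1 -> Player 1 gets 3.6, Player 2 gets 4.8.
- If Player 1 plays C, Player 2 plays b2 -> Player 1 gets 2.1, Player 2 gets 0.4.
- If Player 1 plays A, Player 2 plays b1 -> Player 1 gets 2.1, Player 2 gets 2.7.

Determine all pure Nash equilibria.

There is no pure-strategy Nash equilibrium.

(A, b1): Player 1 can switch to B (2.1 → 3.6). Not NE.
(A, b2): Player 1 can switch to B (4.1 → 5.7). Not NE.
(A, b3): Player 1 can switch to B (0.4 → 5.7). Not NE.
(B, b1): Player 1 can switch to D (3.6 → 3.7). Not NE.
(B, b2): Player 2 can switch to b1 (1 → 4.8). Not NE.
(B, b3): Player 2 can switch to b1 (0.7 → 4.8). Not NE.
(The remaining 6 profiles each have a profitable deviation by the same check.)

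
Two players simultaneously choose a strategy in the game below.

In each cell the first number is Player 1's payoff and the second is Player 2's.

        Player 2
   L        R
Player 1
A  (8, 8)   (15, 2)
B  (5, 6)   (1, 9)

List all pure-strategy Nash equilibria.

Mark each player's best response to every combination of opponents' strategies; a profile where every player is best-responding is a pure Nash equilibrium.
Player 1 against L: payoffs 8, 5 → best response A.
Player 1 against R: payoffs 15, 1 → best response A.
Player 2 against A: payoffs 8, 2 → best response L.
Player 2 against B: payoffs 6, 9 → best response R.
Mutual best responses: (A, L).

The unique pure-strategy Nash equilibrium is (A, L).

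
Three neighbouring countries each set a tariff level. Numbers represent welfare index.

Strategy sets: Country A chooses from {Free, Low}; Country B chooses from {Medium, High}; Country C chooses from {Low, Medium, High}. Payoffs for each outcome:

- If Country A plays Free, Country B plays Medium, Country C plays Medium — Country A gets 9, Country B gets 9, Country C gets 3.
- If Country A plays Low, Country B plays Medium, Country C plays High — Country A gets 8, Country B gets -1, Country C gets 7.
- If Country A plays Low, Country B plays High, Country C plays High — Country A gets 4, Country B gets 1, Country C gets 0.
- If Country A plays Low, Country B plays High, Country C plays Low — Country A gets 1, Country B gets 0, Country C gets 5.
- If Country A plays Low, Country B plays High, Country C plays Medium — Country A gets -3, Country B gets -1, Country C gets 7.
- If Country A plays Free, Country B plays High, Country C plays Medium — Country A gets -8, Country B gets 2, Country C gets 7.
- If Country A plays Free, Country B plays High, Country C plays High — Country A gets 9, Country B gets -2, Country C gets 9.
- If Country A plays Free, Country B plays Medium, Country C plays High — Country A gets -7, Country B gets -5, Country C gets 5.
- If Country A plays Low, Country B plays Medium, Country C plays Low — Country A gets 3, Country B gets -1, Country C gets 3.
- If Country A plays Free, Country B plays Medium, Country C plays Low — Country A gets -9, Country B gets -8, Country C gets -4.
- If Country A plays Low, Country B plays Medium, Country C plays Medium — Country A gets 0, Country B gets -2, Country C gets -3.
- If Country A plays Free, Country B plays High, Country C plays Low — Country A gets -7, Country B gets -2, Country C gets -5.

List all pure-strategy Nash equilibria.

Pure-strategy Nash equilibria: (Free, High, High), (Low, High, Medium)

(Free, Medium, Low): Country A can switch to Low (-9 → 3). Not NE.
(Free, Medium, Medium): Country C can switch to High (3 → 5). Not NE.
(Free, Medium, High): Country A can switch to Low (-7 → 8). Not NE.
(Free, High, Low): Country A can switch to Low (-7 → 1). Not NE.
(Free, High, Medium): Country A can switch to Low (-8 → -3). Not NE.
(Free, High, High): Country A gets 9, best alternative 4; Country B gets -2, best alternative -5; Country C gets 9, best alternative 7. No profitable deviation — NE.
(Low, Medium, Low): Country B can switch to High (-1 → 0). Not NE.
(Low, Medium, Medium): Country A can switch to Free (0 → 9). Not NE.
(Low, Medium, High): Country B can switch to High (-1 → 1). Not NE.
(Low, High, Medium): Country A gets -3, best alternative -8; Country B gets -1, best alternative -2; Country C gets 7, best alternative 5. No profitable deviation — NE.
(The remaining 2 profiles each have a profitable deviation by the same check.)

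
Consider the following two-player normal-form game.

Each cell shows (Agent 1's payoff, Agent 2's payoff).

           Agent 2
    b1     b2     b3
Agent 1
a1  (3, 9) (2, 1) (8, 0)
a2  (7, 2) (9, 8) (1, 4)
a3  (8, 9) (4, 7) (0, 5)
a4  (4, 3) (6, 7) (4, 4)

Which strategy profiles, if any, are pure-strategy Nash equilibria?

(a1, b1): Agent 1 can switch to a2 (3 → 7). Not NE.
(a1, b2): Agent 1 can switch to a2 (2 → 9). Not NE.
(a1, b3): Agent 2 can switch to b1 (0 → 9). Not NE.
(a2, b1): Agent 1 can switch to a3 (7 → 8). Not NE.
(a2, b2): Agent 1 gets 9, best alternative 6; Agent 2 gets 8, best alternative 4. No profitable deviation — NE.
(a2, b3): Agent 1 can switch to a1 (1 → 8). Not NE.
(a3, b1): Agent 1 gets 8, best alternative 7; Agent 2 gets 9, best alternative 7. No profitable deviation — NE.
(a3, b2): Agent 1 can switch to a2 (4 → 9). Not NE.
(a3, b3): Agent 1 can switch to a1 (0 → 8). Not NE.
(a4, b1): Agent 1 can switch to a2 (4 → 7). Not NE.
(a4, b2): Agent 1 can switch to a2 (6 → 9). Not NE.
(a4, b3): Agent 1 can switch to a1 (4 → 8). Not NE.

The pure Nash equilibria are (a2, b2), (a3, b1).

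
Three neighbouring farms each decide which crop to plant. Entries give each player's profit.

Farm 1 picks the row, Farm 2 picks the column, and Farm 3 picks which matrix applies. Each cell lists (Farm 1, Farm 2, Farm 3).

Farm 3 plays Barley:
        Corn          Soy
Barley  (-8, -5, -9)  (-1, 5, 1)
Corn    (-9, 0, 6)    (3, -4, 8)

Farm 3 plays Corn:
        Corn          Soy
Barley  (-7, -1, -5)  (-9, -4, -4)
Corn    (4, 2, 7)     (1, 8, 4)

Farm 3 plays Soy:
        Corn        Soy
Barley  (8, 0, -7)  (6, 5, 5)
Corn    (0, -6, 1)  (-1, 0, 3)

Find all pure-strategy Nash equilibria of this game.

(Barley, Soy, Soy)

Check each profile: it is a Nash equilibrium iff no player can strictly gain by switching unilaterally.
(Barley, Corn, Barley): Farm 2 can switch to Soy (-5 → 5). Not NE.
(Barley, Corn, Corn): Farm 1 can switch to Corn (-7 → 4). Not NE.
(Barley, Corn, Soy): Farm 2 can switch to Soy (0 → 5). Not NE.
(Barley, Soy, Barley): Farm 1 can switch to Corn (-1 → 3). Not NE.
(Barley, Soy, Corn): Farm 1 can switch to Corn (-9 → 1). Not NE.
(Barley, Soy, Soy): Farm 1 gets 6, best alternative -1; Farm 2 gets 5, best alternative 0; Farm 3 gets 5, best alternative 1. No profitable deviation — NE.
(Corn, Corn, Barley): Farm 1 can switch to Barley (-9 → -8). Not NE.
(The remaining 5 profiles each have a profitable deviation by the same check.)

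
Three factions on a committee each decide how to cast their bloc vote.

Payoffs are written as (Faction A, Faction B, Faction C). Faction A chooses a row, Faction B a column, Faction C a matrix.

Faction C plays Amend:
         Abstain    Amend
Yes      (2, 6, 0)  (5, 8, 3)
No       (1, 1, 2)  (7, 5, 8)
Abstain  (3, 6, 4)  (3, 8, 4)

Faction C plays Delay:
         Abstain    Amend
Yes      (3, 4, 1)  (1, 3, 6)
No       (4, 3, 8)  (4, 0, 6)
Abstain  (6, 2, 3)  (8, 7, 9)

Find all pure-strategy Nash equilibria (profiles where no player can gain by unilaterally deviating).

The pure Nash equilibria are (No, Amend, Amend) and (Abstain, Amend, Delay).

For each player, find the best response to each opponent profile; mutual best responses are the pure NE.
Faction A against (Abstain, Amend): payoffs 2, 1, 3 → best response Abstain.
Faction A against (Abstain, Delay): payoffs 3, 4, 6 → best response Abstain.
Faction A against (Amend, Amend): payoffs 5, 7, 3 → best response No.
Faction A against (Amend, Delay): payoffs 1, 4, 8 → best response Abstain.
Faction B against (Yes, Amend): payoffs 6, 8 → best response Amend.
Faction B against (Yes, Delay): payoffs 4, 3 → best response Abstain.
Faction B against (No, Amend): payoffs 1, 5 → best response Amend.
Faction B against (No, Delay): payoffs 3, 0 → best response Abstain.
Faction B against (Abstain, Amend): payoffs 6, 8 → best response Amend.
Faction B against (Abstain, Delay): payoffs 2, 7 → best response Amend.
Faction C against (Yes, Abstain): payoffs 0, 1 → best response Delay.
Faction C against (Yes, Amend): payoffs 3, 6 → best response Delay.
Faction C against (No, Abstain): payoffs 2, 8 → best response Delay.
Faction C against (No, Amend): payoffs 8, 6 → best response Amend.
Faction C against (Abstain, Abstain): payoffs 4, 3 → best response Amend.
Faction C against (Abstain, Amend): payoffs 4, 9 → best response Delay.
Mutual best responses: (No, Amend, Amend); (Abstain, Amend, Delay).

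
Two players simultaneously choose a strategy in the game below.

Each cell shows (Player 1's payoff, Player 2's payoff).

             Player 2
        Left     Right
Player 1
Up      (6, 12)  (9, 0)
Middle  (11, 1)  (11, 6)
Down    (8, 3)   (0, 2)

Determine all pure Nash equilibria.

Pure NE: (Middle, Right)

Check each profile: it is a Nash equilibrium iff no player can strictly gain by switching unilaterally.
(Up, Left): Player 1 can switch to Middle (6 → 11). Not NE.
(Up, Right): Player 1 can switch to Middle (9 → 11). Not NE.
(Middle, Left): Player 2 can switch to Right (1 → 6). Not NE.
(Middle, Right): Player 1 gets 11, best alternative 9; Player 2 gets 6, best alternative 1. No profitable deviation — NE.
(Down, Left): Player 1 can switch to Middle (8 → 11). Not NE.
(Down, Right): Player 1 can switch to Up (0 → 9). Not NE.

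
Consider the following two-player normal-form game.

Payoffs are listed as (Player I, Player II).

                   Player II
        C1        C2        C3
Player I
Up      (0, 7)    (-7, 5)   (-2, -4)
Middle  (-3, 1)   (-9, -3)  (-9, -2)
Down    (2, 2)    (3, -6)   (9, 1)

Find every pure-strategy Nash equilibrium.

(Down, C1)

(Up, C1): Player I can switch to Down (0 → 2). Not NE.
(Up, C2): Player I can switch to Down (-7 → 3). Not NE.
(Up, C3): Player I can switch to Down (-2 → 9). Not NE.
(Middle, C1): Player I can switch to Up (-3 → 0). Not NE.
(Middle, C2): Player I can switch to Up (-9 → -7). Not NE.
(Middle, C3): Player I can switch to Up (-9 → -2). Not NE.
(Down, C1): Player I gets 2, best alternative 0; Player II gets 2, best alternative 1. No profitable deviation — NE.
(The remaining 2 profiles each have a profitable deviation by the same check.)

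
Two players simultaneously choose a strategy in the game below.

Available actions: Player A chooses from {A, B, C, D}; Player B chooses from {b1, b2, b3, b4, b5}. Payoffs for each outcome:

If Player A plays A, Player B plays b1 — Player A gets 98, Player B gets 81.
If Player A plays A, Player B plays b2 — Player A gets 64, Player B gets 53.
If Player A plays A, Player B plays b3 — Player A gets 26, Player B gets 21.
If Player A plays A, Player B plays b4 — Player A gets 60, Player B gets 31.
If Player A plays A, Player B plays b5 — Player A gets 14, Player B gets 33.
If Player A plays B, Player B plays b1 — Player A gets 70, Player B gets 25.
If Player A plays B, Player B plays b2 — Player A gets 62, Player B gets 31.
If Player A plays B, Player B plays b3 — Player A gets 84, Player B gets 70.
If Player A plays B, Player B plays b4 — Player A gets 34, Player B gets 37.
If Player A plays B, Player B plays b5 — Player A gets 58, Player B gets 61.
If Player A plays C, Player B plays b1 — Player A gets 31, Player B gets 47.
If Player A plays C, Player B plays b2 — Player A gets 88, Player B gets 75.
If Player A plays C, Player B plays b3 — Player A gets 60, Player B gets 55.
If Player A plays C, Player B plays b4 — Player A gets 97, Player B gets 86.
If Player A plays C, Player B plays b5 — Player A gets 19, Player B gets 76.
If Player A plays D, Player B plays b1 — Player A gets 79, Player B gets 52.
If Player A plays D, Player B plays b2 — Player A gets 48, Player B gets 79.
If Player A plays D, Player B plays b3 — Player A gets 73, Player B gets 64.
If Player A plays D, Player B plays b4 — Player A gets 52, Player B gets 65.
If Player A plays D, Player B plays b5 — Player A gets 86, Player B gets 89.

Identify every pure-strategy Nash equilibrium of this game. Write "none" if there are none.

(A, b1): Player A gets 98, best alternative 79; Player B gets 81, best alternative 53. No profitable deviation — NE.
(A, b2): Player A can switch to C (64 → 88). Not NE.
(A, b3): Player A can switch to B (26 → 84). Not NE.
(A, b4): Player A can switch to C (60 → 97). Not NE.
(A, b5): Player A can switch to B (14 → 58). Not NE.
(B, b1): Player A can switch to A (70 → 98). Not NE.
(B, b2): Player A can switch to A (62 → 64). Not NE.
(B, b3): Player A gets 84, best alternative 73; Player B gets 70, best alternative 61. No profitable deviation — NE.
(B, b4): Player A can switch to A (34 → 60). Not NE.
(B, b5): Player A can switch to D (58 → 86). Not NE.
(C, b1): Player A can switch to A (31 → 98). Not NE.
(C, b2): Player B can switch to b4 (75 → 86). Not NE.
(C, b3): Player A can switch to B (60 → 84). Not NE.
(C, b4): Player A gets 97, best alternative 60; Player B gets 86, best alternative 76. No profitable deviation — NE.
(C, b5): Player A can switch to B (19 → 58). Not NE.
(D, b5): Player A gets 86, best alternative 58; Player B gets 89, best alternative 79. No profitable deviation — NE.
(The remaining 4 profiles each have a profitable deviation by the same check.)

The pure Nash equilibria are (A, b1), (B, b3), (C, b4), (D, b5).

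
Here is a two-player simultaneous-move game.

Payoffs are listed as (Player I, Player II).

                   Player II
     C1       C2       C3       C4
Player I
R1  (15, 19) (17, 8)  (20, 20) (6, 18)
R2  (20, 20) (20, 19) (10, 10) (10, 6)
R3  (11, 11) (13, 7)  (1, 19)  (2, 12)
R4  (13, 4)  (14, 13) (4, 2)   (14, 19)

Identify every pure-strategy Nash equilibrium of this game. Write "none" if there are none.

The pure Nash equilibria are (R1, C3) and (R2, C1) and (R4, C4).

For each player, find the best response to each opponent profile; mutual best responses are the pure NE.
Player I against C1: payoffs 15, 20, 11, 13 → best response R2.
Player I against C2: payoffs 17, 20, 13, 14 → best response R2.
Player I against C3: payoffs 20, 10, 1, 4 → best response R1.
Player I against C4: payoffs 6, 10, 2, 14 → best response R4.
Player II against R1: payoffs 19, 8, 20, 18 → best response C3.
Player II against R2: payoffs 20, 19, 10, 6 → best response C1.
Player II against R3: payoffs 11, 7, 19, 12 → best response C3.
Player II against R4: payoffs 4, 13, 2, 19 → best response C4.
Mutual best responses: (R1, C3); (R2, C1); (R4, C4).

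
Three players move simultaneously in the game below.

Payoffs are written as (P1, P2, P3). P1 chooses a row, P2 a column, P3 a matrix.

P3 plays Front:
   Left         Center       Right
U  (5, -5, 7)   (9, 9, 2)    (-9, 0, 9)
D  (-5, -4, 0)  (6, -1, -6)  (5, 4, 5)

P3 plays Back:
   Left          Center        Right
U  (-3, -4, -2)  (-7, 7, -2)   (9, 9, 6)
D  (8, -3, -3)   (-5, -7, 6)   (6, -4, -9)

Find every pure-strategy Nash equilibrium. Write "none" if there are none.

(U, Left, Front): P2 can switch to Center (-5 → 9). Not NE.
(U, Left, Back): P1 can switch to D (-3 → 8). Not NE.
(U, Center, Front): P1 gets 9, best alternative 6; P2 gets 9, best alternative 0; P3 gets 2, best alternative -2. No profitable deviation — NE.
(U, Center, Back): P1 can switch to D (-7 → -5). Not NE.
(U, Right, Front): P1 can switch to D (-9 → 5). Not NE.
(U, Right, Back): P3 can switch to Front (6 → 9). Not NE.
(D, Left, Front): P1 can switch to U (-5 → 5). Not NE.
(D, Right, Front): P1 gets 5, best alternative -9; P2 gets 4, best alternative -1; P3 gets 5, best alternative -9. No profitable deviation — NE.
(The remaining 4 profiles each have a profitable deviation by the same check.)

(U, Center, Front), (D, Right, Front)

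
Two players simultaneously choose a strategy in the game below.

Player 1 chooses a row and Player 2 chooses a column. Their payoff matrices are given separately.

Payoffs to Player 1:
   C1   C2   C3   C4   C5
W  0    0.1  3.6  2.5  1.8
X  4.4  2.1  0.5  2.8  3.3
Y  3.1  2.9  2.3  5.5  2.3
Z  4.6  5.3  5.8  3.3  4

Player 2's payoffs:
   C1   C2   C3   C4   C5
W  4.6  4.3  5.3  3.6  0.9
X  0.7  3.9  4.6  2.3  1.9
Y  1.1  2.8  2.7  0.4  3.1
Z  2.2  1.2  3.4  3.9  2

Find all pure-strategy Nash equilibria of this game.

No pure-strategy Nash equilibrium.

For each strategy profile, look for a profitable unilateral deviation.
(W, C1): Player 1 can switch to X (0 → 4.4). Not NE.
(W, C2): Player 1 can switch to X (0.1 → 2.1). Not NE.
(W, C3): Player 1 can switch to Z (3.6 → 5.8). Not NE.
(W, C4): Player 1 can switch to X (2.5 → 2.8). Not NE.
(W, C5): Player 1 can switch to X (1.8 → 3.3). Not NE.
(X, C1): Player 1 can switch to Z (4.4 → 4.6). Not NE.
(X, C2): Player 1 can switch to Y (2.1 → 2.9). Not NE.
(X, C3): Player 1 can switch to W (0.5 → 3.6). Not NE.
(X, C4): Player 1 can switch to Y (2.8 → 5.5). Not NE.
(X, C5): Player 1 can switch to Z (3.3 → 4). Not NE.
(Y, C1): Player 1 can switch to X (3.1 → 4.4). Not NE.
(Y, C2): Player 1 can switch to Z (2.9 → 5.3). Not NE.
(The remaining 8 profiles each have a profitable deviation by the same check.)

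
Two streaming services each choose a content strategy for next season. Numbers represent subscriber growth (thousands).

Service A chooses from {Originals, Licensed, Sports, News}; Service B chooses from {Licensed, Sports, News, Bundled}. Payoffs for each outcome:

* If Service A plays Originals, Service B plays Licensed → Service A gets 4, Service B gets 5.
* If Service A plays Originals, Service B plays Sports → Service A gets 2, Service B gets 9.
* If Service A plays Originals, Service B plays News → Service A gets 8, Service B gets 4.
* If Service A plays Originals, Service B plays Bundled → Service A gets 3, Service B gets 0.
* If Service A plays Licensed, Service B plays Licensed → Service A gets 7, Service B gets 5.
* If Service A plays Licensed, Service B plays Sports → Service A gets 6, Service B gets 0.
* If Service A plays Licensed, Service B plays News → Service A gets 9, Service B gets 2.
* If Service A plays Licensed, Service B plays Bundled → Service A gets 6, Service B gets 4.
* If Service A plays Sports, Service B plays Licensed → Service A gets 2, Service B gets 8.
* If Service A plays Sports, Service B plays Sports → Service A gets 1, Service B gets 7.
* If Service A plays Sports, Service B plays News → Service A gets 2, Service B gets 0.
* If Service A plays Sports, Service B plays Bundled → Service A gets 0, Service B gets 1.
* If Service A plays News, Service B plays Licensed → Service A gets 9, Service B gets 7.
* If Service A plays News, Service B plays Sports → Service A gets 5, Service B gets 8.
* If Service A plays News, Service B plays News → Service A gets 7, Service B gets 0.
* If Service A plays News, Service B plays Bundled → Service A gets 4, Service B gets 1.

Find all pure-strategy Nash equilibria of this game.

No pure-strategy Nash equilibrium.

For each strategy profile, look for a profitable unilateral deviation.
(Originals, Licensed): Service A can switch to Licensed (4 → 7). Not NE.
(Originals, Sports): Service A can switch to Licensed (2 → 6). Not NE.
(Originals, News): Service A can switch to Licensed (8 → 9). Not NE.
(Originals, Bundled): Service A can switch to Licensed (3 → 6). Not NE.
(Licensed, Licensed): Service A can switch to News (7 → 9). Not NE.
(Licensed, Sports): Service B can switch to Licensed (0 → 5). Not NE.
(Licensed, News): Service B can switch to Licensed (2 → 5). Not NE.
(Licensed, Bundled): Service B can switch to Licensed (4 → 5). Not NE.
(The remaining 8 profiles each have a profitable deviation by the same check.)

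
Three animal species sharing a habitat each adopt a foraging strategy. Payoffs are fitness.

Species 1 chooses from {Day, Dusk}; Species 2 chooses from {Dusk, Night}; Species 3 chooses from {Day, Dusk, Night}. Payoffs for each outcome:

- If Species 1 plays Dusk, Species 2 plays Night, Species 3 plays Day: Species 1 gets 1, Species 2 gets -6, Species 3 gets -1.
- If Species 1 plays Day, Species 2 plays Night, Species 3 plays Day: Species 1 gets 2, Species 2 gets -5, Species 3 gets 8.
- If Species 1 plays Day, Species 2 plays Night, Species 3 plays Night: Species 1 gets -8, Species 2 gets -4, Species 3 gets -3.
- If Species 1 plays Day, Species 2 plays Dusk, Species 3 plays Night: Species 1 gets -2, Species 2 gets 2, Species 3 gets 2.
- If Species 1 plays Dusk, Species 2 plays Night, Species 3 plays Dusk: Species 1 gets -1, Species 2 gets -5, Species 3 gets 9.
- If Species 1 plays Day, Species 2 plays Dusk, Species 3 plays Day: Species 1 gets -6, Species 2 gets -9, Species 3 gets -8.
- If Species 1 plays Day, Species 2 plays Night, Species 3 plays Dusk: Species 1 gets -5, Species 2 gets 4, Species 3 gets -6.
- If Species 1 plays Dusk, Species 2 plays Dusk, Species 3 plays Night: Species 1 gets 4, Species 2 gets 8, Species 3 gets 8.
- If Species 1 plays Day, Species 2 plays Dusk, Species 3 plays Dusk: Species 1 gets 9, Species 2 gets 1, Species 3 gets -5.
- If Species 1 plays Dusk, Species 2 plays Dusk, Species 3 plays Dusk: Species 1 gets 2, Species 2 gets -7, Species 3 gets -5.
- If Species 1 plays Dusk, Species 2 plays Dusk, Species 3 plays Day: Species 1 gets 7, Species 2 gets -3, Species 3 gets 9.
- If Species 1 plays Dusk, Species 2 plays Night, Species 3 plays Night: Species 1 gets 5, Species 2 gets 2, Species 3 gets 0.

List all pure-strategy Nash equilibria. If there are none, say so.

Species 1 against (Dusk, Day): payoffs -6, 7 → best response Dusk.
Species 1 against (Dusk, Dusk): payoffs 9, 2 → best response Day.
Species 1 against (Dusk, Night): payoffs -2, 4 → best response Dusk.
Species 1 against (Night, Day): payoffs 2, 1 → best response Day.
Species 1 against (Night, Dusk): payoffs -5, -1 → best response Dusk.
Species 1 against (Night, Night): payoffs -8, 5 → best response Dusk.
Species 2 against (Day, Day): payoffs -9, -5 → best response Night.
Species 2 against (Day, Dusk): payoffs 1, 4 → best response Night.
Species 2 against (Day, Night): payoffs 2, -4 → best response Dusk.
Species 2 against (Dusk, Day): payoffs -3, -6 → best response Dusk.
Species 2 against (Dusk, Dusk): payoffs -7, -5 → best response Night.
Species 2 against (Dusk, Night): payoffs 8, 2 → best response Dusk.
Species 3 against (Day, Dusk): payoffs -8, -5, 2 → best response Night.
Species 3 against (Day, Night): payoffs 8, -6, -3 → best response Day.
Species 3 against (Dusk, Dusk): payoffs 9, -5, 8 → best response Day.
Species 3 against (Dusk, Night): payoffs -1, 9, 0 → best response Dusk.
Mutual best responses: (Day, Night, Day); (Dusk, Dusk, Day); (Dusk, Night, Dusk).

(Day, Night, Day) and (Dusk, Dusk, Day) and (Dusk, Night, Dusk)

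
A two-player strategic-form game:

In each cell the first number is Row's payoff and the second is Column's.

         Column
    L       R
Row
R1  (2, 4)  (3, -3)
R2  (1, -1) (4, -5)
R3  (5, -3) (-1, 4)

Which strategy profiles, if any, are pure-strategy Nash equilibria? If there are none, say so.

none

(R1, L): Row can switch to R3 (2 → 5). Not NE.
(R1, R): Row can switch to R2 (3 → 4). Not NE.
(R2, L): Row can switch to R1 (1 → 2). Not NE.
(R2, R): Column can switch to L (-5 → -1). Not NE.
(R3, L): Column can switch to R (-3 → 4). Not NE.
(R3, R): Row can switch to R1 (-1 → 3). Not NE.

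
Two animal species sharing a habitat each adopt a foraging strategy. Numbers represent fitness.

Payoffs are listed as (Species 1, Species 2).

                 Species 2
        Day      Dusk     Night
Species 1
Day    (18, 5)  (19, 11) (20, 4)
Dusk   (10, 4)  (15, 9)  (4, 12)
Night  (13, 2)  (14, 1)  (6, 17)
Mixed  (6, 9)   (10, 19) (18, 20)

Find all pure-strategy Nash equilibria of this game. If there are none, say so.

The unique pure-strategy Nash equilibrium is (Day, Dusk).

Check each profile: it is a Nash equilibrium iff no player can strictly gain by switching unilaterally.
(Day, Day): Species 2 can switch to Dusk (5 → 11). Not NE.
(Day, Dusk): Species 1 gets 19, best alternative 15; Species 2 gets 11, best alternative 5. No profitable deviation — NE.
(Day, Night): Species 2 can switch to Day (4 → 5). Not NE.
(Dusk, Day): Species 1 can switch to Day (10 → 18). Not NE.
(Dusk, Dusk): Species 1 can switch to Day (15 → 19). Not NE.
(Dusk, Night): Species 1 can switch to Day (4 → 20). Not NE.
(Night, Day): Species 1 can switch to Day (13 → 18). Not NE.
(Night, Dusk): Species 1 can switch to Day (14 → 19). Not NE.
(Night, Night): Species 1 can switch to Day (6 → 20). Not NE.
(Mixed, Day): Species 1 can switch to Day (6 → 18). Not NE.
(Mixed, Dusk): Species 1 can switch to Day (10 → 19). Not NE.
(Mixed, Night): Species 1 can switch to Day (18 → 20). Not NE.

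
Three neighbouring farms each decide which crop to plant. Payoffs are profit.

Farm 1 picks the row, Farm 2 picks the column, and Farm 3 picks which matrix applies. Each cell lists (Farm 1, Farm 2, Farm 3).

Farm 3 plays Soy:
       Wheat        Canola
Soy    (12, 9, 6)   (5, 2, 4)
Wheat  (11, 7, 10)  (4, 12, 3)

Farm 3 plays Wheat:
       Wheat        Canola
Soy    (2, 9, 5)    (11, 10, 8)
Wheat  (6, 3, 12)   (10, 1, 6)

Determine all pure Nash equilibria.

The pure Nash equilibria are (Soy, Wheat, Soy), (Soy, Canola, Wheat), (Wheat, Wheat, Wheat).

(Soy, Wheat, Soy): Farm 1 gets 12, best alternative 11; Farm 2 gets 9, best alternative 2; Farm 3 gets 6, best alternative 5. No profitable deviation — NE.
(Soy, Wheat, Wheat): Farm 1 can switch to Wheat (2 → 6). Not NE.
(Soy, Canola, Soy): Farm 2 can switch to Wheat (2 → 9). Not NE.
(Soy, Canola, Wheat): Farm 1 gets 11, best alternative 10; Farm 2 gets 10, best alternative 9; Farm 3 gets 8, best alternative 4. No profitable deviation — NE.
(Wheat, Wheat, Soy): Farm 1 can switch to Soy (11 → 12). Not NE.
(Wheat, Wheat, Wheat): Farm 1 gets 6, best alternative 2; Farm 2 gets 3, best alternative 1; Farm 3 gets 12, best alternative 10. No profitable deviation — NE.
(Wheat, Canola, Soy): Farm 1 can switch to Soy (4 → 5). Not NE.
(Wheat, Canola, Wheat): Farm 1 can switch to Soy (10 → 11). Not NE.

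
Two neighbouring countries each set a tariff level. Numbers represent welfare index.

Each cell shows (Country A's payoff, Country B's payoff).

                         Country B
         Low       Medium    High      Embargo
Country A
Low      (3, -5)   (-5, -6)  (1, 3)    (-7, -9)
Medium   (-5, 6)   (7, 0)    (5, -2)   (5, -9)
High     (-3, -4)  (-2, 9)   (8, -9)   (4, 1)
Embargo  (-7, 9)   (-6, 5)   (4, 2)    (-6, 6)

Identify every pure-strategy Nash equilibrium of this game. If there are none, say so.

There is no pure-strategy Nash equilibrium.

Country A against Low: payoffs 3, -5, -3, -7 → best response Low.
Country A against Medium: payoffs -5, 7, -2, -6 → best response Medium.
Country A against High: payoffs 1, 5, 8, 4 → best response High.
Country A against Embargo: payoffs -7, 5, 4, -6 → best response Medium.
Country B against Low: payoffs -5, -6, 3, -9 → best response High.
Country B against Medium: payoffs 6, 0, -2, -9 → best response Low.
Country B against High: payoffs -4, 9, -9, 1 → best response Medium.
Country B against Embargo: payoffs 9, 5, 2, 6 → best response Low.
No profile is a mutual best response for all players.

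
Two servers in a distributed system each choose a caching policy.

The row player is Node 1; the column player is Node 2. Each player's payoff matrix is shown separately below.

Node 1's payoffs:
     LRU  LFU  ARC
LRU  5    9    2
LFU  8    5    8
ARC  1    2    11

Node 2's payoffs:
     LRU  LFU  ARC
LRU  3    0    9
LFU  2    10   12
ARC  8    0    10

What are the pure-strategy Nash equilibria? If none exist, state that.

Node 1 against LRU: payoffs 5, 8, 1 → best response LFU.
Node 1 against LFU: payoffs 9, 5, 2 → best response LRU.
Node 1 against ARC: payoffs 2, 8, 11 → best response ARC.
Node 2 against LRU: payoffs 3, 0, 9 → best response ARC.
Node 2 against LFU: payoffs 2, 10, 12 → best response ARC.
Node 2 against ARC: payoffs 8, 0, 10 → best response ARC.
Mutual best responses: (ARC, ARC).

Pure NE: (ARC, ARC)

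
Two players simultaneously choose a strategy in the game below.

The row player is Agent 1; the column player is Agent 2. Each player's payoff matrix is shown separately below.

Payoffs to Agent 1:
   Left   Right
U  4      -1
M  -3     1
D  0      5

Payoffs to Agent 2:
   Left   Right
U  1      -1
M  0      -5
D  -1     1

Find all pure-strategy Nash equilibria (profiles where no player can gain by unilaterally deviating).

Pure-strategy Nash equilibria: (U, Left); (D, Right)

For each player, find the best response to each opponent profile; mutual best responses are the pure NE.
Agent 1 against Left: payoffs 4, -3, 0 → best response U.
Agent 1 against Right: payoffs -1, 1, 5 → best response D.
Agent 2 against U: payoffs 1, -1 → best response Left.
Agent 2 against M: payoffs 0, -5 → best response Left.
Agent 2 against D: payoffs -1, 1 → best response Right.
Mutual best responses: (U, Left); (D, Right).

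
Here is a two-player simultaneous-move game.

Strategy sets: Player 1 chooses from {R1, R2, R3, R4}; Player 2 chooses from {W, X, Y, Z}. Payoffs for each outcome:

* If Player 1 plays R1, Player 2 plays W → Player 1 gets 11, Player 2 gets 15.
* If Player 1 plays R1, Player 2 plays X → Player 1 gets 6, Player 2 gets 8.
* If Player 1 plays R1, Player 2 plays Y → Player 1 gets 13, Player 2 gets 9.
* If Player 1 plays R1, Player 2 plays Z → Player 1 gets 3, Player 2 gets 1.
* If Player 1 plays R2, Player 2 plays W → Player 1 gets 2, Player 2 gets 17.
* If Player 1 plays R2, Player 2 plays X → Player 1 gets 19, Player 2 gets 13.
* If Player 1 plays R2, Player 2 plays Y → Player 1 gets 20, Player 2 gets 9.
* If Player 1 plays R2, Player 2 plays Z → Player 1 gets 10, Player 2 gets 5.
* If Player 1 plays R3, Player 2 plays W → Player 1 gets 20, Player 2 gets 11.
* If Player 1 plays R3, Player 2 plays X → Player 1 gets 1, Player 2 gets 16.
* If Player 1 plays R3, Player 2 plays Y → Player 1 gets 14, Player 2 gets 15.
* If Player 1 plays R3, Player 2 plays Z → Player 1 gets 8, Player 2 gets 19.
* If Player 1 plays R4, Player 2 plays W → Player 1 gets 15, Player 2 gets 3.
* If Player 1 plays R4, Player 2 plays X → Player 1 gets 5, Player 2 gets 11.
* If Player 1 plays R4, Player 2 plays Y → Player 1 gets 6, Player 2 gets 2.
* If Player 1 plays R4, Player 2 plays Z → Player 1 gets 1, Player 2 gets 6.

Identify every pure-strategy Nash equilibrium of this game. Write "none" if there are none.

Player 1 against W: payoffs 11, 2, 20, 15 → best response R3.
Player 1 against X: payoffs 6, 19, 1, 5 → best response R2.
Player 1 against Y: payoffs 13, 20, 14, 6 → best response R2.
Player 1 against Z: payoffs 3, 10, 8, 1 → best response R2.
Player 2 against R1: payoffs 15, 8, 9, 1 → best response W.
Player 2 against R2: payoffs 17, 13, 9, 5 → best response W.
Player 2 against R3: payoffs 11, 16, 15, 19 → best response Z.
Player 2 against R4: payoffs 3, 11, 2, 6 → best response X.
No profile is a mutual best response for all players.

There is no pure-strategy Nash equilibrium.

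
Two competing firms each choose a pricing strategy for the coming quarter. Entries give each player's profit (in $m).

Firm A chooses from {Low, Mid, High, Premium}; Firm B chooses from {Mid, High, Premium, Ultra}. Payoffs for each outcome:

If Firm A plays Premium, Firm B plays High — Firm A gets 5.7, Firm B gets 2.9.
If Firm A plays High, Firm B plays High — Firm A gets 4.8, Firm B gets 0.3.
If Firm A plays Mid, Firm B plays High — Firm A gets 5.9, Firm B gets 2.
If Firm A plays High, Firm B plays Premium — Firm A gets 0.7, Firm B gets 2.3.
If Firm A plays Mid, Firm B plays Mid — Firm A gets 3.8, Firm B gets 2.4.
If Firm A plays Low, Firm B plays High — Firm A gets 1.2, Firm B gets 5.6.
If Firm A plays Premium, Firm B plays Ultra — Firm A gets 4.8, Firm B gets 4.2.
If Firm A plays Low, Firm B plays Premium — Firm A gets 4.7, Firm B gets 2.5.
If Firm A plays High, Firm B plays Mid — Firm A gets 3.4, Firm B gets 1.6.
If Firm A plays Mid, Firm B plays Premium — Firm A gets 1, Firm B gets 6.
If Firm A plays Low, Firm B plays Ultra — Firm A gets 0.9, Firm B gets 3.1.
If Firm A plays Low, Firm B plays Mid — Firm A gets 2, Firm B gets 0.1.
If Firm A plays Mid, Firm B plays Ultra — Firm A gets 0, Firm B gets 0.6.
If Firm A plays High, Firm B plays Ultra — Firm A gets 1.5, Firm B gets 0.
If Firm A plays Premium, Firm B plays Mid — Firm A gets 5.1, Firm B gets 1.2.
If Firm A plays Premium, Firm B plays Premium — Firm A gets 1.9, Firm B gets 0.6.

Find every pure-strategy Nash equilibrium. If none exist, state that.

Firm A against Mid: payoffs 2, 3.8, 3.4, 5.1 → best response Premium.
Firm A against High: payoffs 1.2, 5.9, 4.8, 5.7 → best response Mid.
Firm A against Premium: payoffs 4.7, 1, 0.7, 1.9 → best response Low.
Firm A against Ultra: payoffs 0.9, 0, 1.5, 4.8 → best response Premium.
Firm B against Low: payoffs 0.1, 5.6, 2.5, 3.1 → best response High.
Firm B against Mid: payoffs 2.4, 2, 6, 0.6 → best response Premium.
Firm B against High: payoffs 1.6, 0.3, 2.3, 0 → best response Premium.
Firm B against Premium: payoffs 1.2, 2.9, 0.6, 4.2 → best response Ultra.
Mutual best responses: (Premium, Ultra).

Pure NE: (Premium, Ultra)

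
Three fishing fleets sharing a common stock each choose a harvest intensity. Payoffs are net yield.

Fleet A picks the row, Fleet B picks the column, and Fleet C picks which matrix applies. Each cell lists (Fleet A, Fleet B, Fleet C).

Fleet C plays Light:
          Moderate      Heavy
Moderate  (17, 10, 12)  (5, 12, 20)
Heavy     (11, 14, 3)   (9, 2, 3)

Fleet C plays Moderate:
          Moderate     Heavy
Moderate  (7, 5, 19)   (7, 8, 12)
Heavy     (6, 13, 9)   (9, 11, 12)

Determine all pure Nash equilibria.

Mark each player's best response to every combination of opponents' strategies; a profile where every player is best-responding is a pure Nash equilibrium.
Fleet A against (Moderate, Light): payoffs 17, 11 → best response Moderate.
Fleet A against (Moderate, Moderate): payoffs 7, 6 → best response Moderate.
Fleet A against (Heavy, Light): payoffs 5, 9 → best response Heavy.
Fleet A against (Heavy, Moderate): payoffs 7, 9 → best response Heavy.
Fleet B against (Moderate, Light): payoffs 10, 12 → best response Heavy.
Fleet B against (Moderate, Moderate): payoffs 5, 8 → best response Heavy.
Fleet B against (Heavy, Light): payoffs 14, 2 → best response Moderate.
Fleet B against (Heavy, Moderate): payoffs 13, 11 → best response Moderate.
Fleet C against (Moderate, Moderate): payoffs 12, 19 → best response Moderate.
Fleet C against (Moderate, Heavy): payoffs 20, 12 → best response Light.
Fleet C against (Heavy, Moderate): payoffs 3, 9 → best response Moderate.
Fleet C against (Heavy, Heavy): payoffs 3, 12 → best response Moderate.
No profile is a mutual best response for all players.

There is no pure-strategy Nash equilibrium.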